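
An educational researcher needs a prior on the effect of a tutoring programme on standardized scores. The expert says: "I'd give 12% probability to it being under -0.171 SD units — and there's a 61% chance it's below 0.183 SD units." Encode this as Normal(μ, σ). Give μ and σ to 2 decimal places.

μ = 0.12, σ = 0.24

For Normal(μ,σ), the p-quantile is μ + z_p·σ. Here z_{0.12} = -1.175, z_{0.61} = 0.2793.
So -0.171 = μ − 1.175σ and 0.183 = μ + 0.2793σ.
Subtracting: σ = (0.183 − -0.171)/(0.2793 − (-1.175)) = 0.24.
Then μ = -0.171 − (-1.175)·0.24 = 0.12.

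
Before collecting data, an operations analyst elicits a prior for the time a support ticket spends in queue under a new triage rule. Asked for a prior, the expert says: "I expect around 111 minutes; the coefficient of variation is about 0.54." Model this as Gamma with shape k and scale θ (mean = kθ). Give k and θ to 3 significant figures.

k ≈ 3.43, θ ≈ 32.4

For Gamma(k, scale θ): mean = kθ, variance = kθ², so CV = 1/√k.
CV = 0.54, hence k = 1/CV² = 3.43.
Then θ = mean/k = 111/3.43 = 32.4.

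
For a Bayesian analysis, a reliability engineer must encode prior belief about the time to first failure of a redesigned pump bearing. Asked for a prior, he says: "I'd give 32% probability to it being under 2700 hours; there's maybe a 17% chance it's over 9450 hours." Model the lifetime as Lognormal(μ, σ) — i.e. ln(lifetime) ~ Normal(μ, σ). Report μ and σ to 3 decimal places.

μ ≈ 8.313, σ ≈ 0.881

If T ~ Lognormal(μ,σ) then ln T ~ Normal(μ,σ), so the p-quantile of ln T is μ + z_p·σ.
ln(2700) = 7.901 and ln(9450) = 9.154; z_{0.32} = -0.4677, z_{0.83} = 0.9542.
σ = (9.154 − 7.901)/(0.9542 − (-0.4677)) = 0.881.
μ = 7.901 − (-0.4677)·0.881 = 8.313.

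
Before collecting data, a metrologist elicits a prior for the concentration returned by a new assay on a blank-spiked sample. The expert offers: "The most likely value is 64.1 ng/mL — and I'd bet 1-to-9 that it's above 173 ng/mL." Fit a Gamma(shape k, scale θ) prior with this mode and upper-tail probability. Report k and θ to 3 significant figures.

k ≈ 2.94, θ ≈ 33

Gamma(k,θ) with k>1 has mode (k−1)θ, so θ = 64.1/(k−1).
Need P(X < 173) = 0.9 with θ tied to k this way. Start at k = 2, θ = 64.1: P(X<173) ≈ 0.751.
Too low — raise k to concentrate. Iterating converges to k ≈ 2.94.
Then θ = 64.1/(2.94−1) ≈ 33.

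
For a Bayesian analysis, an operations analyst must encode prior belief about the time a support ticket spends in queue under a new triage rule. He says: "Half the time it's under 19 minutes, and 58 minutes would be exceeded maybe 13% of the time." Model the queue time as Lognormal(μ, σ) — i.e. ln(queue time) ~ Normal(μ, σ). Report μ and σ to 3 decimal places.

If T ~ Lognormal(μ,σ) then ln T ~ Normal(μ,σ), so the p-quantile of ln T is μ + z_p·σ.
ln(19) = 2.944 and ln(58) = 4.06; z_{0.5} = 0, z_{0.87} = 1.126.
σ = (4.06 − 2.944)/(1.126 − (0)) = 0.991.
μ = 2.944 − (0)·0.991 = 2.944.

μ ≈ 2.944, σ ≈ 0.991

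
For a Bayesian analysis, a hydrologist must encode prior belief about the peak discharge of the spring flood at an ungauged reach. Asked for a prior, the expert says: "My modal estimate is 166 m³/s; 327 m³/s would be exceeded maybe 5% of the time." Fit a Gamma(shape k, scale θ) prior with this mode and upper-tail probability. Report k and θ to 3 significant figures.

k ≈ 7.04, θ ≈ 27.5

Gamma(k,θ) with k>1 has mode (k−1)θ, so θ = 166/(k−1).
Need P(X < 327) = 0.95 with θ tied to k this way. Start at k = 2, θ = 166: P(X<327) ≈ 0.586.
Too low — raise k to concentrate. Iterating converges to k ≈ 7.04.
Then θ = 166/(7.04−1) ≈ 27.5.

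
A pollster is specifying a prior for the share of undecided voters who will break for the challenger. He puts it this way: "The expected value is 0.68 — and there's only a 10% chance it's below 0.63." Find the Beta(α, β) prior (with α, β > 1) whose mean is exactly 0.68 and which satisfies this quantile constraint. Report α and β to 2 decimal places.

α ≈ 98.98, β ≈ 46.58

With mean 0.68 fixed, write α = 0.68s, β = 0.32s where s = α+β.
Need P(θ < 0.63) = 0.1 under Beta(0.68s, 0.32s). Normal approximation: (q−m)/√(m(1−m)/s) ≈ z_{0.1} = -1.28, so s ≈ 0.68·0.32·(-1.28)²/(0.63−0.68)² = 143.0.
At s = 143.0: P(θ<0.63) ≈ 0.102. Adjusting to match 0.1 gives s ≈ 145.56.
So α = 0.68·145.56 ≈ 98.98, β = 0.32·145.56 ≈ 46.58.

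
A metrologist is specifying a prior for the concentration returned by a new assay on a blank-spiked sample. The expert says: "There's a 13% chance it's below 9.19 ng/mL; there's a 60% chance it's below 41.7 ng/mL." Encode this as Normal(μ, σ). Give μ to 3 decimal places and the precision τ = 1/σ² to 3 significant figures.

μ = 35.731, τ = 0.0018

For Normal(μ,σ), the p-quantile is μ + z_p·σ. Here z_{0.13} = -1.126, z_{0.6} = 0.2533.
So 9.19 = μ − 1.126σ and 41.7 = μ + 0.2533σ.
Subtracting: σ = (41.7 − 9.19)/(0.2533 − (-1.126)) = 23.562.
Then μ = 9.19 − (-1.126)·23.562 = 35.731.
Precision τ = 1/σ² = 1/23.56² = 0.0018.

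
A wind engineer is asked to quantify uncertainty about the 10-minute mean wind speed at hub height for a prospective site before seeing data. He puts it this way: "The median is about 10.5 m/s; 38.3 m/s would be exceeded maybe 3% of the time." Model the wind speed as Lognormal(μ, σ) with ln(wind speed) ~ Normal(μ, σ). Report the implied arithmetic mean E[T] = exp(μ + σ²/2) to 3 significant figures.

E[T] ≈ 13.3 m/s

If T ~ Lognormal(μ,σ) then ln T ~ Normal(μ,σ), so the p-quantile of ln T is μ + z_p·σ.
ln(10.5) = 2.351 and ln(38.3) = 3.645; z_{0.5} = 0, z_{0.97} = 1.881.
σ = (3.645 − 2.351)/(1.881 − (0)) = 0.688.
μ = 2.351 − (0)·0.688 = 2.351.
E[T] = exp(μ + σ²/2) = exp(2.351 + 0.2367) = 13.3 m/s.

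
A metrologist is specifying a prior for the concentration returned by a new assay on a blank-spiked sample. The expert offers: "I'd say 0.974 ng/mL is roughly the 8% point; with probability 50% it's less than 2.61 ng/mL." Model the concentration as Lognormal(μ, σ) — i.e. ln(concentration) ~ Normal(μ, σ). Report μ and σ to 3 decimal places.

If T ~ Lognormal(μ,σ) then ln T ~ Normal(μ,σ), so the p-quantile of ln T is μ + z_p·σ.
ln(0.974) = -0.02634 and ln(2.61) = 0.9594; z_{0.08} = -1.405, z_{0.5} = 0.
σ = (0.9594 − -0.02634)/(0 − (-1.405)) = 0.702.
μ = -0.02634 − (-1.405)·0.702 = 0.959.

μ ≈ 0.959, σ ≈ 0.702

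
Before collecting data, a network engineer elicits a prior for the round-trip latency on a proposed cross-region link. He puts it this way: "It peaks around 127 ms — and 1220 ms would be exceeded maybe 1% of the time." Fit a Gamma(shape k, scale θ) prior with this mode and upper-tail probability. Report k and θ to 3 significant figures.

Gamma(k,θ) with k>1 has mode (k−1)θ, so θ = 127/(k−1).
Need P(X < 1220) = 0.99 with θ tied to k this way. Start at k = 2, θ = 127: P(X<1220) ≈ 0.999.
Too high — lower k to spread out. Iterating converges to k ≈ 1.61.
Then θ = 127/(1.61−1) ≈ 207.

k ≈ 1.61, θ ≈ 207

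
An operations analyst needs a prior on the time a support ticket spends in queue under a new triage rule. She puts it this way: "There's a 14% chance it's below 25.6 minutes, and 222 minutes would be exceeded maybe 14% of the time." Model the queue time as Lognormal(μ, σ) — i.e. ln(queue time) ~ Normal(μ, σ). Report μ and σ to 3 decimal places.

If T ~ Lognormal(μ,σ) then ln T ~ Normal(μ,σ), so the p-quantile of ln T is μ + z_p·σ.
ln(25.6) = 3.243 and ln(222) = 5.403; z_{0.14} = -1.08, z_{0.86} = 1.08.
σ = (5.403 − 3.243)/(1.08 − (-1.08)) = 1.000.
μ = 3.243 − (-1.08)·1.000 = 4.323.

μ ≈ 4.323, σ ≈ 1.000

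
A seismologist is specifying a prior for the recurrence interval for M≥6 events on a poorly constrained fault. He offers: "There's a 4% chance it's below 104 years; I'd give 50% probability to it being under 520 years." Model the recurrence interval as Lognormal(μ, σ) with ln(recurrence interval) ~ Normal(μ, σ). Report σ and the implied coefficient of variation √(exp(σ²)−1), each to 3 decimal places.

σ ≈ 0.919, CV ≈ 1.153

If T ~ Lognormal(μ,σ) then ln T ~ Normal(μ,σ), so the p-quantile of ln T is μ + z_p·σ.
ln(104) = 4.644 and ln(520) = 6.254; z_{0.04} = -1.751, z_{0.5} = 0.
σ = (6.254 − 4.644)/(0 − (-1.751)) = 0.919.
μ = 4.644 − (-1.751)·0.919 = 6.254.
CV = √(exp(σ²)−1) = √(exp(0.8451)−1) = 1.153.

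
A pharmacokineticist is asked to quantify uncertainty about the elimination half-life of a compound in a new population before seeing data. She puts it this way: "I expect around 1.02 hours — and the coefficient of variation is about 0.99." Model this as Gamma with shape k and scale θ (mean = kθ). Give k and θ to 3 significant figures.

k ≈ 1.02, θ ≈ 1

For Gamma(k, scale θ): mean = kθ, variance = kθ², so CV = 1/√k.
CV = 0.99, hence k = 1/CV² = 1.02.
Then θ = mean/k = 1.02/1.02 = 1.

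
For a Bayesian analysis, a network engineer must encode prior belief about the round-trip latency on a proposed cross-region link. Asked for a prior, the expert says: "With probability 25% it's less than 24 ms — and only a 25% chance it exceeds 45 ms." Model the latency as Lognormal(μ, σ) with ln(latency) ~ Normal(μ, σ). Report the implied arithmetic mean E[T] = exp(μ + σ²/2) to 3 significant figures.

E[T] ≈ 36.6 ms

If T ~ Lognormal(μ,σ) then ln T ~ Normal(μ,σ), so the p-quantile of ln T is μ + z_p·σ.
ln(24) = 3.178 and ln(45) = 3.807; z_{0.25} = -0.6745, z_{0.75} = 0.6745.
σ = (3.807 − 3.178)/(0.6745 − (-0.6745)) = 0.466.
μ = 3.178 − (-0.6745)·0.466 = 3.492.
E[T] = exp(μ + σ²/2) = exp(3.492 + 0.1086) = 36.6 ms.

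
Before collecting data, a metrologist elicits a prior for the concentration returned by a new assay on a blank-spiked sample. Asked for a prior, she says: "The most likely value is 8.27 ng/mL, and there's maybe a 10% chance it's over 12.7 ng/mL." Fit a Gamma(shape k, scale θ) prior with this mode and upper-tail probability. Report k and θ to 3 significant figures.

Gamma(k,θ) with k>1 has mode (k−1)θ, so θ = 8.27/(k−1).
Need P(X < 12.7) = 0.9 with θ tied to k this way. Start at k = 2, θ = 8.27: P(X<12.7) ≈ 0.454.
Too low — raise k to concentrate. Iterating converges to k ≈ 11.1.
Then θ = 8.27/(11.1−1) ≈ 0.815.

k ≈ 11.1, θ ≈ 0.815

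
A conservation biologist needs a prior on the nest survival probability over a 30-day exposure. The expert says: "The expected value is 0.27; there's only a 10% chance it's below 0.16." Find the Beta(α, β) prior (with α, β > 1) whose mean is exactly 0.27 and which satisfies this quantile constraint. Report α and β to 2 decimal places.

With mean 0.27 fixed, write α = 0.27s, β = 0.73s where s = α+β.
Need P(θ < 0.16) = 0.1 under Beta(0.27s, 0.73s). Normal approximation: (q−m)/√(m(1−m)/s) ≈ z_{0.1} = -1.28, so s ≈ 0.27·0.73·(-1.28)²/(0.16−0.27)² = 26.8.
At s = 26.8: P(θ<0.16) ≈ 0.087. Adjusting to match 0.1 gives s ≈ 24.09.
So α = 0.27·24.09 ≈ 6.51, β = 0.73·24.09 ≈ 17.59.

α ≈ 6.51, β ≈ 17.59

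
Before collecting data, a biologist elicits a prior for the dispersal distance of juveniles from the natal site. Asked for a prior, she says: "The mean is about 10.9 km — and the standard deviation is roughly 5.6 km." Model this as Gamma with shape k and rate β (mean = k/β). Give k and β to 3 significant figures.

For Gamma(k, rate β): mean = k/β, variance = k/β², so CV = 1/√k.
CV = SD/mean = 5.6/10.9 = 0.5138, hence k = 1/CV² = 3.79.
Then β = k/mean = 3.79/10.9 = 0.348.

k ≈ 3.79, β ≈ 0.348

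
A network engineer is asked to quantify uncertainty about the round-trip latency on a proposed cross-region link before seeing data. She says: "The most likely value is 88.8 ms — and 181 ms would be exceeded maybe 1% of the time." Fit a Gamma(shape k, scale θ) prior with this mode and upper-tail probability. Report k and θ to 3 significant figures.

Gamma(k,θ) with k>1 has mode (k−1)θ, so θ = 88.8/(k−1).
Need P(X < 181) = 0.99 with θ tied to k this way. Start at k = 2, θ = 88.8: P(X<181) ≈ 0.604.
Too low — raise k to concentrate. Iterating converges to k ≈ 10.7.
Then θ = 88.8/(10.7−1) ≈ 9.2.

k ≈ 10.7, θ ≈ 9.2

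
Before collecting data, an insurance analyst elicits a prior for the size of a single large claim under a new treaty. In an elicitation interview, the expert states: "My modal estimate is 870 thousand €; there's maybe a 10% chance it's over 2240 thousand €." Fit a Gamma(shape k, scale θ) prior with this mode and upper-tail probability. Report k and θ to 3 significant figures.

k ≈ 3.15, θ ≈ 406

Gamma(k,θ) with k>1 has mode (k−1)θ, so θ = 870/(k−1).
Need P(X < 2240) = 0.9 with θ tied to k this way. Start at k = 2, θ = 870: P(X<2240) ≈ 0.728.
Too low — raise k to concentrate. Iterating converges to k ≈ 3.15.
Then θ = 870/(3.15−1) ≈ 406.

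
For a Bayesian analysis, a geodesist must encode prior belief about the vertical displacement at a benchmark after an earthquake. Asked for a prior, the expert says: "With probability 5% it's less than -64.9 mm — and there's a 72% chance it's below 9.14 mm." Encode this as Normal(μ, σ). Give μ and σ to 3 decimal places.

The p-quantile of Normal(μ,σ) is μ + z_p·σ, with z_{0.05} = -1.645 and z_{0.72} = 0.5828.
Eliminate σ: μ = (z₂·x₁ − z₁·x₂)/(z₂ − z₁) = (0.5828·-64.9 − (-1.645)·9.14)/2.228 = -10.231.
Then σ = (x₂ − x₁)/(z₂ − z₁) = (9.14 − -64.9)/2.228 = 33.236.

μ = -10.231, σ = 33.236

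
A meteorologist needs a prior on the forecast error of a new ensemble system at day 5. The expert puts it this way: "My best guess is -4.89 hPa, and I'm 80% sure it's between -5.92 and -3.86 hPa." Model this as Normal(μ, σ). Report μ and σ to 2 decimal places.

A symmetric 80% interval runs μ ± z·σ with z = 1.282.
Half-width = 1.03, so σ = 1.03/1.282 = 0.80.
μ is the stated best guess, -4.89.

μ = -4.89, σ = 0.80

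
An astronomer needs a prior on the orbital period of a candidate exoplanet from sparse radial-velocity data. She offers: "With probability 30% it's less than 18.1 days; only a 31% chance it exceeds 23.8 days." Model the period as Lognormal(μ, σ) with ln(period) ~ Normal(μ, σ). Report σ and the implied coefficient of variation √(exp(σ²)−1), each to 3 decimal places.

σ ≈ 0.268, CV ≈ 0.273

If T ~ Lognormal(μ,σ) then ln T ~ Normal(μ,σ), so the p-quantile of ln T is μ + z_p·σ.
ln(18.1) = 2.896 and ln(23.8) = 3.17; z_{0.3} = -0.5244, z_{0.69} = 0.4959.
σ = (3.17 − 2.896)/(0.4959 − (-0.5244)) = 0.268.
μ = 2.896 − (-0.5244)·0.268 = 3.037.
CV = √(exp(σ²)−1) = √(exp(0.0720)−1) = 0.273.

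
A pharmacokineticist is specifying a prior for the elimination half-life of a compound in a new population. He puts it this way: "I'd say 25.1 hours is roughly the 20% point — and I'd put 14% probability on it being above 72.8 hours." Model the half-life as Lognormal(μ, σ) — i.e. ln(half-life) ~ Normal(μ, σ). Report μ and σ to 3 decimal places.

If T ~ Lognormal(μ,σ) then ln T ~ Normal(μ,σ), so the p-quantile of ln T is μ + z_p·σ.
ln(25.1) = 3.223 and ln(72.8) = 4.288; z_{0.2} = -0.8416, z_{0.86} = 1.08.
σ = (4.288 − 3.223)/(1.08 − (-0.8416)) = 0.554.
μ = 3.223 − (-0.8416)·0.554 = 3.689.

μ ≈ 3.689, σ ≈ 0.554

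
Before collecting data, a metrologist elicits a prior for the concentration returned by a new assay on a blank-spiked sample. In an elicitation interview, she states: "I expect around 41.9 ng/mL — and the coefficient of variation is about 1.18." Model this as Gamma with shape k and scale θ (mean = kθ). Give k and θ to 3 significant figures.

k ≈ 0.718, θ ≈ 58.3

For Gamma(k, scale θ): mean = kθ, variance = kθ², so CV = 1/√k.
CV = 1.18, hence k = 1/CV² = 0.718.
Then θ = mean/k = 41.9/0.718 = 58.3.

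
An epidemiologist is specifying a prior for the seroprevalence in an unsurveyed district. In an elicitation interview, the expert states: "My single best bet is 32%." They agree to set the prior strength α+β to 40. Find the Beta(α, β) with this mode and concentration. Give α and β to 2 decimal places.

For α,β > 1 the Beta mode is (α−1)/(α+β−2). With α+β = 40, the mode is (α−1)/38.
Set (α−1)/38 = 0.32 → α = 1 + 0.32·38 = 13.16.
β = 40 − α = 26.84.

α = 13.16, β = 26.84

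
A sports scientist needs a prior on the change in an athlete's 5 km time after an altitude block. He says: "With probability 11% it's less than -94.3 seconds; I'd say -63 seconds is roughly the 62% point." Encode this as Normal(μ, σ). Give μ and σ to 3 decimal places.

μ = -69.241, σ = 20.431

The p-quantile of Normal(μ,σ) is μ + z_p·σ, with z_{0.11} = -1.227 and z_{0.62} = 0.3055.
Eliminate σ: μ = (z₂·x₁ − z₁·x₂)/(z₂ − z₁) = (0.3055·-94.3 − (-1.227)·-63)/1.532 = -69.241.
Then σ = (x₂ − x₁)/(z₂ − z₁) = (-63 − -94.3)/1.532 = 20.431.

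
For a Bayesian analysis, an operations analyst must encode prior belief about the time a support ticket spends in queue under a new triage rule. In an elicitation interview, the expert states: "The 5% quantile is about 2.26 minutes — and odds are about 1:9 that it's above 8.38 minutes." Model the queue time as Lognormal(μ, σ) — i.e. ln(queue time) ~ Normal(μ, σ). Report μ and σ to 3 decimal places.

If T ~ Lognormal(μ,σ) then ln T ~ Normal(μ,σ), so the p-quantile of ln T is μ + z_p·σ.
ln(2.26) = 0.8154 and ln(8.38) = 2.126; z_{0.05} = -1.645, z_{0.9} = 1.282.
σ = (2.126 − 0.8154)/(1.282 − (-1.645)) = 0.448.
μ = 0.8154 − (-1.645)·0.448 = 1.552.

μ ≈ 1.552, σ ≈ 0.448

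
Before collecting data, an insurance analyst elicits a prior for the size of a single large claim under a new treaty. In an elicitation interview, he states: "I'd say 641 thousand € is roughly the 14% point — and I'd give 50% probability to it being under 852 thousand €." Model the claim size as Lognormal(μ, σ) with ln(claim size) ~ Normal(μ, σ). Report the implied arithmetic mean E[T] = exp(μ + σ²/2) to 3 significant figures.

If T ~ Lognormal(μ,σ) then ln T ~ Normal(μ,σ), so the p-quantile of ln T is μ + z_p·σ.
ln(641) = 6.463 and ln(852) = 6.748; z_{0.14} = -1.08, z_{0.5} = 0.
σ = (6.748 − 6.463)/(0 − (-1.08)) = 0.263.
μ = 6.463 − (-1.08)·0.263 = 6.748.
E[T] = exp(μ + σ²/2) = exp(6.748 + 0.0347) = 882 thousand €.

E[T] ≈ 882 thousand €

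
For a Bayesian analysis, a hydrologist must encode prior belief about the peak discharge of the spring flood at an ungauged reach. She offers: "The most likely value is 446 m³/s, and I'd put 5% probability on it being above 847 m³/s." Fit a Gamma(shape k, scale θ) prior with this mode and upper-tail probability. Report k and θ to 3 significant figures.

k ≈ 7.76, θ ≈ 66

Gamma(k,θ) with k>1 has mode (k−1)θ, so θ = 446/(k−1).
Need P(X < 847) = 0.95 with θ tied to k this way. Start at k = 2, θ = 446: P(X<847) ≈ 0.566.
Too low — raise k to concentrate. Iterating converges to k ≈ 7.76.
Then θ = 446/(7.76−1) ≈ 66.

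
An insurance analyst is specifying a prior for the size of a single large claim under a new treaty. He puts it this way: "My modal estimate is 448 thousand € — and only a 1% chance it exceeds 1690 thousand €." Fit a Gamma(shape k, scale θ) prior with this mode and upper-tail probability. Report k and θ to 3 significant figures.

Gamma(k,θ) with k>1 has mode (k−1)θ, so θ = 448/(k−1).
Need P(X < 1690) = 0.99 with θ tied to k this way. Start at k = 2, θ = 448: P(X<1690) ≈ 0.890.
Too low — raise k to concentrate. Iterating converges to k ≈ 3.41.
Then θ = 448/(3.41−1) ≈ 186.

k ≈ 3.41, θ ≈ 186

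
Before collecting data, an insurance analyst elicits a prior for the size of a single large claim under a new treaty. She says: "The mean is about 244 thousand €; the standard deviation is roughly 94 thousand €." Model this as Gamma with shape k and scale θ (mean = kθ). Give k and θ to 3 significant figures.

k ≈ 6.74, θ ≈ 36.2

For Gamma(k, scale θ): mean = kθ, variance = kθ², so CV = 1/√k.
CV = SD/mean = 94/244 = 0.3852, hence k = 1/CV² = 6.74.
Then θ = mean/k = 244/6.74 = 36.2.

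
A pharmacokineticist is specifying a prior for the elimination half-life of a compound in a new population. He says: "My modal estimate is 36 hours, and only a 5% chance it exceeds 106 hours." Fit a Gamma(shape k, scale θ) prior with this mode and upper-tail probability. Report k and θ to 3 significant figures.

Gamma(k,θ) with k>1 has mode (k−1)θ, so θ = 36/(k−1).
Need P(X < 106) = 0.95 with θ tied to k this way. Start at k = 2, θ = 36: P(X<106) ≈ 0.792.
Too low — raise k to concentrate. Iterating converges to k ≈ 3.28.
Then θ = 36/(3.28−1) ≈ 15.8.

k ≈ 3.28, θ ≈ 15.8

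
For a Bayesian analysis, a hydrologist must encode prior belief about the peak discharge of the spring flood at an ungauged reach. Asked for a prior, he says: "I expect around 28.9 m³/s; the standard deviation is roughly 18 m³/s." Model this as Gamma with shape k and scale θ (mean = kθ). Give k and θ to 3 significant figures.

k ≈ 2.58, θ ≈ 11.2

For Gamma(k, scale θ): mean = kθ, variance = kθ², so CV = 1/√k.
CV = SD/mean = 18/28.9 = 0.6228, hence k = 1/CV² = 2.58.
Then θ = mean/k = 28.9/2.58 = 11.2.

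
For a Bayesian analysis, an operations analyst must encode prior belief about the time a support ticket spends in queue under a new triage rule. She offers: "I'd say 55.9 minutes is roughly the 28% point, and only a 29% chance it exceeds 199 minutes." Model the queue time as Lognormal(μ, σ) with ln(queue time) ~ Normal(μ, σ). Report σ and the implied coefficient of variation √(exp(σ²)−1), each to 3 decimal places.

If T ~ Lognormal(μ,σ) then ln T ~ Normal(μ,σ), so the p-quantile of ln T is μ + z_p·σ.
ln(55.9) = 4.024 and ln(199) = 5.293; z_{0.28} = -0.5828, z_{0.71} = 0.5534.
σ = (5.293 − 4.024)/(0.5534 − (-0.5828)) = 1.118.
μ = 4.024 − (-0.5828)·1.118 = 4.675.
CV = √(exp(σ²)−1) = √(exp(1.2488)−1) = 1.577.

σ ≈ 1.118, CV ≈ 1.577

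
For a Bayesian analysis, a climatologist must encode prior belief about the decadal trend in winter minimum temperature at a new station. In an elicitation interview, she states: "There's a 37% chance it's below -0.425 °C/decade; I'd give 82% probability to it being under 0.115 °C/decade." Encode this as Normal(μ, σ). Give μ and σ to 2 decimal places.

The p-quantile of Normal(μ,σ) is μ + z_p·σ, with z_{0.37} = -0.3319 and z_{0.82} = 0.9154.
Eliminate σ: μ = (z₂·x₁ − z₁·x₂)/(z₂ − z₁) = (0.9154·-0.425 − (-0.3319)·0.115)/1.247 = -0.28.
Then σ = (x₂ − x₁)/(z₂ − z₁) = (0.115 − -0.425)/1.247 = 0.43.

μ = -0.28, σ = 0.43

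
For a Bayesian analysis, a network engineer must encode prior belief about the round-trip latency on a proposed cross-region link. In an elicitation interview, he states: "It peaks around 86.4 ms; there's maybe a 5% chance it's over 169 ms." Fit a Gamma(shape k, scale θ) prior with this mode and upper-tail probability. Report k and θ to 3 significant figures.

k ≈ 7.17, θ ≈ 14

Gamma(k,θ) with k>1 has mode (k−1)θ, so θ = 86.4/(k−1).
Need P(X < 169) = 0.95 with θ tied to k this way. Start at k = 2, θ = 86.4: P(X<169) ≈ 0.582.
Too low — raise k to concentrate. Iterating converges to k ≈ 7.17.
Then θ = 86.4/(7.17−1) ≈ 14.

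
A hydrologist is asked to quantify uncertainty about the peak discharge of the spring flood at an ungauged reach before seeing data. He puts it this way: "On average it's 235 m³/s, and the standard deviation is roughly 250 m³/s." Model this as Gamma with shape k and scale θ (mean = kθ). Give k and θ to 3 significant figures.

k ≈ 0.884, θ ≈ 266

For Gamma(k, scale θ): mean = kθ, variance = kθ², so CV = 1/√k.
CV = SD/mean = 250/235 = 1.064, hence k = 1/CV² = 0.884.
Then θ = mean/k = 235/0.884 = 266.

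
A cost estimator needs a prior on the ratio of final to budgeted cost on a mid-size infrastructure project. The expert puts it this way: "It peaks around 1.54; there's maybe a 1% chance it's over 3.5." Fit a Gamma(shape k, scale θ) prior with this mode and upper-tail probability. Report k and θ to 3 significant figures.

k ≈ 8.11, θ ≈ 0.217

Gamma(k,θ) with k>1 has mode (k−1)θ, so θ = 1.54/(k−1).
Need P(X < 3.5) = 0.99 with θ tied to k this way. Start at k = 2, θ = 1.54: P(X<3.5) ≈ 0.663.
Too low — raise k to concentrate. Iterating converges to k ≈ 8.11.
Then θ = 1.54/(8.11−1) ≈ 0.217.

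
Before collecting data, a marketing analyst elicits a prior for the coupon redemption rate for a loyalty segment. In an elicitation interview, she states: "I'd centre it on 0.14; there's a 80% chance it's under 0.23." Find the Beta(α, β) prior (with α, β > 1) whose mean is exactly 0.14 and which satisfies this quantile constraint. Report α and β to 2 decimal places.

α ≈ 1.02, β ≈ 6.24

With mean 0.14 fixed, write α = 0.14s, β = 0.86s where s = α+β.
Need P(θ < 0.23) = 0.8 under Beta(0.14s, 0.86s). Normal approximation: (q−m)/√(m(1−m)/s) ≈ z_{0.8} = 0.842, so s ≈ 0.14·0.86·(0.842)²/(0.23−0.14)² = 10.5.
At s = 10.5: P(θ<0.23) ≈ 0.823. Adjusting to match 0.8 gives s ≈ 7.25.
So α = 0.14·7.25 ≈ 1.02, β = 0.86·7.25 ≈ 6.24.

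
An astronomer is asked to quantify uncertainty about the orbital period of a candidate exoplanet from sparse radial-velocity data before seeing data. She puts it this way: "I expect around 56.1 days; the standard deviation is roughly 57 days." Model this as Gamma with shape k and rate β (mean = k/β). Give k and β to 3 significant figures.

k ≈ 0.969, β ≈ 0.0173

For Gamma(k, rate β): mean = k/β, variance = k/β², so CV = 1/√k.
CV = SD/mean = 57/56.1 = 1.016, hence k = 1/CV² = 0.969.
Then β = k/mean = 0.969/56.1 = 0.0173.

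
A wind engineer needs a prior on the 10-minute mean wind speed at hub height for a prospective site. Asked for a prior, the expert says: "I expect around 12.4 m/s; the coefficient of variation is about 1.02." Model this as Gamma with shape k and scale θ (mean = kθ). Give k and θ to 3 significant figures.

For Gamma(k, scale θ): mean = kθ, variance = kθ², so CV = 1/√k.
CV = 1.02, hence k = 1/CV² = 0.961.
Then θ = mean/k = 12.4/0.961 = 12.9.

k ≈ 0.961, θ ≈ 12.9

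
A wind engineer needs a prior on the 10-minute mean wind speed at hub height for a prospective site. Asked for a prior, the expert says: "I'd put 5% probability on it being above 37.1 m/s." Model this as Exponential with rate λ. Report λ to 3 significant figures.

P(T > 37.1) = e^(−λ·37.1) = 0.05, so λ = −ln(0.05)/37.1 = 0.0807.

λ ≈ 0.0807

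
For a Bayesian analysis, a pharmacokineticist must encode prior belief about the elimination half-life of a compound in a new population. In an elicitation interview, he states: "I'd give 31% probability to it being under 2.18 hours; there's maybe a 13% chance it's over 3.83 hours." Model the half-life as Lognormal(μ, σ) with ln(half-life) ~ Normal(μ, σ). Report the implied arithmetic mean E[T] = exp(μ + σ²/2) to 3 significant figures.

E[T] ≈ 2.75 hours

If T ~ Lognormal(μ,σ) then ln T ~ Normal(μ,σ), so the p-quantile of ln T is μ + z_p·σ.
ln(2.18) = 0.7793 and ln(3.83) = 1.343; z_{0.31} = -0.4959, z_{0.87} = 1.126.
σ = (1.343 − 0.7793)/(1.126 − (-0.4959)) = 0.347.
μ = 0.7793 − (-0.4959)·0.347 = 0.952.
E[T] = exp(μ + σ²/2) = exp(0.952 + 0.0603) = 2.75 hours.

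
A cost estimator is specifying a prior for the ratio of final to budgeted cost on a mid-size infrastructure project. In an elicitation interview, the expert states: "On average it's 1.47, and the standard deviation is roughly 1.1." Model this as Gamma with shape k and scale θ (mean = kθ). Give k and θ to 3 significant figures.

k ≈ 1.79, θ ≈ 0.823

For Gamma(k, scale θ): mean = kθ, variance = kθ², so CV = 1/√k.
CV = SD/mean = 1.1/1.47 = 0.7483, hence k = 1/CV² = 1.79.
Then θ = mean/k = 1.47/1.79 = 0.823.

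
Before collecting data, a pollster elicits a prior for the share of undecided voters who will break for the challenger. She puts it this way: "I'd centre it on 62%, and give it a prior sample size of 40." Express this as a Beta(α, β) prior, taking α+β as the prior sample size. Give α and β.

α = 24.8, β = 15.2

Under the effective-sample-size interpretation, Beta(α, β) has prior mean α/(α+β) and prior sample size α+β.
So α+β = 40 and α/(α+β) = 0.62, giving α = 0.62·40 = 24.8 and β = 40 − 24.8 = 15.2.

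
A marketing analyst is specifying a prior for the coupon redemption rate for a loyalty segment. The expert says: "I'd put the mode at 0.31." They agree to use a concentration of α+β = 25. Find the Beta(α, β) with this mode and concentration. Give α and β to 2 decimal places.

α = 8.13, β = 16.87

For α,β > 1 the Beta mode is (α−1)/(α+β−2). With α+β = 25, the mode is (α−1)/23.
Set (α−1)/23 = 0.31 → α = 1 + 0.31·23 = 8.13.
β = 25 − α = 16.87.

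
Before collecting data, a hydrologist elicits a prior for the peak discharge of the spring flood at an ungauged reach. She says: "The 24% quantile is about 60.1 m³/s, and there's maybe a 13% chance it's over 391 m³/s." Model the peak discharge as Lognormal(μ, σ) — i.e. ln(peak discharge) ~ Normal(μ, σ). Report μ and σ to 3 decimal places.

μ ≈ 4.818, σ ≈ 1.022

If T ~ Lognormal(μ,σ) then ln T ~ Normal(μ,σ), so the p-quantile of ln T is μ + z_p·σ.
ln(60.1) = 4.096 and ln(391) = 5.969; z_{0.24} = -0.7063, z_{0.87} = 1.126.
σ = (5.969 − 4.096)/(1.126 − (-0.7063)) = 1.022.
μ = 4.096 − (-0.7063)·1.022 = 4.818.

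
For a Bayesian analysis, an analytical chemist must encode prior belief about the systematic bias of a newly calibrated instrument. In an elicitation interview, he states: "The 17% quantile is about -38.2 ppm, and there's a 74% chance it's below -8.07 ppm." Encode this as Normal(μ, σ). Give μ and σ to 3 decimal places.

μ = -20.204, σ = 18.861

The p-quantile of Normal(μ,σ) is μ + z_p·σ, with z_{0.17} = -0.9542 and z_{0.74} = 0.6433.
Eliminate σ: μ = (z₂·x₁ − z₁·x₂)/(z₂ − z₁) = (0.6433·-38.2 − (-0.9542)·-8.07)/1.598 = -20.204.
Then σ = (x₂ − x₁)/(z₂ − z₁) = (-8.07 − -38.2)/1.598 = 18.861.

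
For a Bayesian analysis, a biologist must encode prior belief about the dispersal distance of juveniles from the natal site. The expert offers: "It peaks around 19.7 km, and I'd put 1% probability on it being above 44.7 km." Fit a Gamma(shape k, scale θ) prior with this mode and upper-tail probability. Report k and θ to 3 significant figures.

k ≈ 8.14, θ ≈ 2.76

Gamma(k,θ) with k>1 has mode (k−1)θ, so θ = 19.7/(k−1).
Need P(X < 44.7) = 0.99 with θ tied to k this way. Start at k = 2, θ = 19.7: P(X<44.7) ≈ 0.662.
Too low — raise k to concentrate. Iterating converges to k ≈ 8.14.
Then θ = 19.7/(8.14−1) ≈ 2.76.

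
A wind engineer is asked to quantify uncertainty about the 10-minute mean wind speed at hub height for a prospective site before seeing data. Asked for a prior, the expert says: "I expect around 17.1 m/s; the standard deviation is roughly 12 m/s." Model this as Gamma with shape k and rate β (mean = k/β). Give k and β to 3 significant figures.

For Gamma(k, rate β): mean = k/β, variance = k/β², so CV = 1/√k.
CV = SD/mean = 12/17.1 = 0.7018, hence k = 1/CV² = 2.03.
Then β = k/mean = 2.03/17.1 = 0.119.

k ≈ 2.03, β ≈ 0.119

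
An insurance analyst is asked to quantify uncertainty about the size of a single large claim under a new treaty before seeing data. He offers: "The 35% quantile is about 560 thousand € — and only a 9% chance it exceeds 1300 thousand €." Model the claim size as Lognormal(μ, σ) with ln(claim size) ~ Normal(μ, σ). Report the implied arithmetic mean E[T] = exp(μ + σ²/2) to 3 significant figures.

If T ~ Lognormal(μ,σ) then ln T ~ Normal(μ,σ), so the p-quantile of ln T is μ + z_p·σ.
ln(560) = 6.328 and ln(1300) = 7.17; z_{0.35} = -0.3853, z_{0.91} = 1.341.
σ = (7.17 − 6.328)/(1.341 − (-0.3853)) = 0.488.
μ = 6.328 − (-0.3853)·0.488 = 6.516.
E[T] = exp(μ + σ²/2) = exp(6.516 + 0.1190) = 761 thousand €.

E[T] ≈ 761 thousand €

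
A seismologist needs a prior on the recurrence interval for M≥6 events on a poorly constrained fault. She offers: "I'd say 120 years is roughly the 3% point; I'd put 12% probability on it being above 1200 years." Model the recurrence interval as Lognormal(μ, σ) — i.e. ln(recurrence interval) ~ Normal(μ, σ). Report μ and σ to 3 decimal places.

μ ≈ 6.205, σ ≈ 0.754

If T ~ Lognormal(μ,σ) then ln T ~ Normal(μ,σ), so the p-quantile of ln T is μ + z_p·σ.
ln(120) = 4.787 and ln(1200) = 7.09; z_{0.03} = -1.881, z_{0.88} = 1.175.
σ = (7.09 − 4.787)/(1.175 − (-1.881)) = 0.754.
μ = 4.787 − (-1.881)·0.754 = 6.205.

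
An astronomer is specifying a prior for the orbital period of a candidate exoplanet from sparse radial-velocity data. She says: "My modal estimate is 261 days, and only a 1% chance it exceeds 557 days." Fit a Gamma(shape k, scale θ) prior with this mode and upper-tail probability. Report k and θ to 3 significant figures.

Gamma(k,θ) with k>1 has mode (k−1)θ, so θ = 261/(k−1).
Need P(X < 557) = 0.99 with θ tied to k this way. Start at k = 2, θ = 261: P(X<557) ≈ 0.629.
Too low — raise k to concentrate. Iterating converges to k ≈ 9.44.
Then θ = 261/(9.44−1) ≈ 30.9.

k ≈ 9.44, θ ≈ 30.9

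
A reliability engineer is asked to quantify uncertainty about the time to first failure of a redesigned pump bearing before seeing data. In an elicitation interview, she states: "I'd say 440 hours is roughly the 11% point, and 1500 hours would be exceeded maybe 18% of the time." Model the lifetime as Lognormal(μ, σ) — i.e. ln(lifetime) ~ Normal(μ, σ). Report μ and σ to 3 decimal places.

μ ≈ 6.789, σ ≈ 0.573

If T ~ Lognormal(μ,σ) then ln T ~ Normal(μ,σ), so the p-quantile of ln T is μ + z_p·σ.
ln(440) = 6.087 and ln(1500) = 7.313; z_{0.11} = -1.227, z_{0.82} = 0.9154.
σ = (7.313 − 6.087)/(0.9154 − (-1.227)) = 0.573.
μ = 6.087 − (-1.227)·0.573 = 6.789.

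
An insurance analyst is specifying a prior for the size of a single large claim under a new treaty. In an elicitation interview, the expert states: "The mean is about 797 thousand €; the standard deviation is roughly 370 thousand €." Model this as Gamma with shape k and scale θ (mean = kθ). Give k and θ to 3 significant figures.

For Gamma(k, scale θ): mean = kθ, variance = kθ², so CV = 1/√k.
CV = SD/mean = 370/797 = 0.4642, hence k = 1/CV² = 4.64.
Then θ = mean/k = 797/4.64 = 172.

k ≈ 4.64, θ ≈ 172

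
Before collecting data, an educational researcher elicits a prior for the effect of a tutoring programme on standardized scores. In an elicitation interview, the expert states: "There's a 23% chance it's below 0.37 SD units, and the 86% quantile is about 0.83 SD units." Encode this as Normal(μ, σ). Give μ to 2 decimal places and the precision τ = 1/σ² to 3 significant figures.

For Normal(μ,σ), the p-quantile is μ + z_p·σ. Here z_{0.23} = -0.7388, z_{0.86} = 1.08.
So 0.37 = μ − 0.7388σ and 0.83 = μ + 1.08σ.
Subtracting: σ = (0.83 − 0.37)/(1.08 − (-0.7388)) = 0.25.
Then μ = 0.37 − (-0.7388)·0.25 = 0.56.
Precision τ = 1/σ² = 1/0.2529² = 15.6.

μ = 0.56, τ = 15.6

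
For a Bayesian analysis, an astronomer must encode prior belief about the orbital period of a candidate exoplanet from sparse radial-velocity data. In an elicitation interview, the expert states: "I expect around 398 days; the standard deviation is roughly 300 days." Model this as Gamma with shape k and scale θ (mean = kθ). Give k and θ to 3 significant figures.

k ≈ 1.76, θ ≈ 226

For Gamma(k, scale θ): mean = kθ, variance = kθ², so CV = 1/√k.
CV = SD/mean = 300/398 = 0.7538, hence k = 1/CV² = 1.76.
Then θ = mean/k = 398/1.76 = 226.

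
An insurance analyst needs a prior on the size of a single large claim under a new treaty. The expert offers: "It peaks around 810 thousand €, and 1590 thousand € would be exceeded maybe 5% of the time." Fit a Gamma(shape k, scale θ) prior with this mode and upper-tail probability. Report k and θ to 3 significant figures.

Gamma(k,θ) with k>1 has mode (k−1)θ, so θ = 810/(k−1).
Need P(X < 1590) = 0.95 with θ tied to k this way. Start at k = 2, θ = 810: P(X<1590) ≈ 0.584.
Too low — raise k to concentrate. Iterating converges to k ≈ 7.1.
Then θ = 810/(7.1−1) ≈ 133.

k ≈ 7.1, θ ≈ 133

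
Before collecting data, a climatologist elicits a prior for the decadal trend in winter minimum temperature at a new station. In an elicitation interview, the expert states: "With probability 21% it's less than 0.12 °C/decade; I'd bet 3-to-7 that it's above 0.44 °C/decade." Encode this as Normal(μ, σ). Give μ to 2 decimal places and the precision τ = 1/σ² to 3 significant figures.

The p-quantile of Normal(μ,σ) is μ + z_p·σ, with z_{0.21} = -0.8064 and z_{0.7} = 0.5244.
Eliminate σ: μ = (z₂·x₁ − z₁·x₂)/(z₂ − z₁) = (0.5244·0.12 − (-0.8064)·0.44)/1.331 = 0.31.
Then σ = (x₂ − x₁)/(z₂ − z₁) = (0.44 − 0.12)/1.331 = 0.24.
Precision τ = 1/σ² = 1/0.2405² = 17.3.

μ = 0.31, τ = 17.3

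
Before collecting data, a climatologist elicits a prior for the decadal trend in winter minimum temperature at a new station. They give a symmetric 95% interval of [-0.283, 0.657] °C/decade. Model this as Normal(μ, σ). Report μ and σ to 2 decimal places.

μ = 0.19, σ = 0.24

A symmetric 95% interval runs μ ± z·σ with z = 1.96.
Half-width = 0.47, so σ = 0.47/1.96 = 0.24.
μ is the interval midpoint, 0.19.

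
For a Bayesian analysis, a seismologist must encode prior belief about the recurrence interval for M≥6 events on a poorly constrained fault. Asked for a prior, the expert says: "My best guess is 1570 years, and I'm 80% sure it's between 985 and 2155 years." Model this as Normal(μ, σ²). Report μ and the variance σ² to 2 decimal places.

A symmetric 80% interval runs μ ± z·σ with z = 1.282.
Half-width = 585, so σ = 585/1.282 = 456.478 and σ² = 208372.10.
μ is the stated best guess, 1570.00.

μ = 1570.00, σ² = 208372.10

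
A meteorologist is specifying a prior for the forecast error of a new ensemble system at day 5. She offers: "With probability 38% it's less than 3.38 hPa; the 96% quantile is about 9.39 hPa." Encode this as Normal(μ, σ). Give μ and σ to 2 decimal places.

For Normal(μ,σ), the p-quantile is μ + z_p·σ. Here z_{0.38} = -0.3055, z_{0.96} = 1.751.
So 3.38 = μ − 0.3055σ and 9.39 = μ + 1.751σ.
Subtracting: σ = (9.39 − 3.38)/(1.751 − (-0.3055)) = 2.92.
Then μ = 3.38 − (-0.3055)·2.92 = 4.27.

μ = 4.27, σ = 2.92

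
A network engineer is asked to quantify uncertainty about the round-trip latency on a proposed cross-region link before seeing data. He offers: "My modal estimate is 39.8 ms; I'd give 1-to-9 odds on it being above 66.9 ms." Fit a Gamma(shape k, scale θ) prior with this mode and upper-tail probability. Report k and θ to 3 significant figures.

Gamma(k,θ) with k>1 has mode (k−1)θ, so θ = 39.8/(k−1).
Need P(X < 66.9) = 0.9 with θ tied to k this way. Start at k = 2, θ = 39.8: P(X<66.9) ≈ 0.501.
Too low — raise k to concentrate. Iterating converges to k ≈ 8.01.
Then θ = 39.8/(8.01−1) ≈ 5.68.

k ≈ 8.01, θ ≈ 5.68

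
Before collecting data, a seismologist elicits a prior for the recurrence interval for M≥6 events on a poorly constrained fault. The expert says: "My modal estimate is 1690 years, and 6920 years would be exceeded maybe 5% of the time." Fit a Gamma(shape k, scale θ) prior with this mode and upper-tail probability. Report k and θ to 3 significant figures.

k ≈ 2.26, θ ≈ 1340

Gamma(k,θ) with k>1 has mode (k−1)θ, so θ = 1690/(k−1).
Need P(X < 6920) = 0.95 with θ tied to k this way. Start at k = 2, θ = 1690: P(X<6920) ≈ 0.915.
Too low — raise k to concentrate. Iterating converges to k ≈ 2.26.
Then θ = 1690/(2.26−1) ≈ 1340.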